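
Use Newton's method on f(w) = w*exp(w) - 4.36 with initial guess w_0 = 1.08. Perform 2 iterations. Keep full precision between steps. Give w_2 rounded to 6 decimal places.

1.250004

Newton update: w ← w − f(w)/f'(w).
f'(w) = (w+1)*exp(w)
w_0 = 1.080000: f = -1.179746, f' = 6.124933 → w_1 = 1.080000 - (-1.179746)/(6.124933) = 1.272614
w_1 = 1.272614: f = 0.183449, f' = 8.113621 → w_2 = 1.272614 - (0.183449)/(8.113621) = 1.250004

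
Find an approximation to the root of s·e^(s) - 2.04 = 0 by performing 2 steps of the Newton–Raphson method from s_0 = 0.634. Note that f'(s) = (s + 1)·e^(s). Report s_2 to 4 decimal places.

0.8634

s_0 = 0.634000: f = -0.844824, f' = 3.080312 → s_1 = 0.634000 - (-0.844824)/(3.080312) = 0.908266
s_1 = 0.908266: f = 0.212515, f' = 4.732532 → s_2 = 0.908266 - (0.212515)/(4.732532) = 0.863361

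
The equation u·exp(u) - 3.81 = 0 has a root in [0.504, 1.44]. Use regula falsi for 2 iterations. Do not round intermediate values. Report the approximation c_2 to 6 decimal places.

False-position update: c = (a·f(b) − b·f(a))/(f(b) − f(a)); replace the endpoint whose sign matches f(c).
f(0.504000) = -2.975714, f(1.440000) = 2.267802
step 1: c = 1.035183, f(c) = -0.895315 < 0 → new bracket [1.035183, 1.440000]
step 2: c = 1.149766, f(c) = -0.179667 < 0 → new bracket [1.149766, 1.440000]

1.149766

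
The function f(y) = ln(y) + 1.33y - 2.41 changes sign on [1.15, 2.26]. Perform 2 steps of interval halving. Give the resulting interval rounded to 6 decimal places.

[1.427500, 1.705000]

f(1.150000) = -0.740738, f(2.260000) = 1.411165 (opposite signs)
step 1: m = 1.705000, f(m) = 0.391215 > 0 → root in [1.150000, 1.705000]
step 2: m = 1.427500, f(m) = -0.155500 < 0 → root in [1.427500, 1.705000]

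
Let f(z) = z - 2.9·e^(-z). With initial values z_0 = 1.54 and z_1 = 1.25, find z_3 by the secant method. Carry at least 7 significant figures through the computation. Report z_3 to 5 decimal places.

f(z_0) = 0.918295, f(z_1) = 0.419136
z_2 = 1.250000 - (0.419136)·(1.250000 - 1.540000)/(0.419136 - (0.918295)) = 1.006491; f(z_2) = -0.053456
z_3 = 1.006491 - (-0.053456)·(1.006491 - 1.250000)/(-0.053456 - (0.419136)) = 1.034035; f(z_3) = 0.002884

1.03404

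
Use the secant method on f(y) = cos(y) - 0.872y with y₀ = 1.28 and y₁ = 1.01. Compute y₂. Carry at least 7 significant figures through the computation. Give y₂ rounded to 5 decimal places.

Secant update: y_(k+1) = y_k − f(y_k)·(y_k − y_(k-1))/(f(y_k) − f(y_(k-1))).
f(y_0) = -0.829445, f(y_1) = -0.348859
y_2 = 1.010000 - (-0.348859)·(1.010000 - 1.280000)/(-0.348859 - (-0.829445)) = 0.814006; f(y_2) = -0.023221

0.81401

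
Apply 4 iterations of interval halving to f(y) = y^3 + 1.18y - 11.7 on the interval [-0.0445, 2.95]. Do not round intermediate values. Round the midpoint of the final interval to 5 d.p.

2.10780

f(-0.044500) = -11.752598, f(2.950000) = 17.453375 (opposite signs)
step 1: m = 1.452750, f(m) = -6.919751 < 0 → root in [1.452750, 2.950000]
step 2: m = 2.201375, f(m) = 1.565600 > 0 → root in [1.452750, 2.201375]
step 3: m = 1.827063, f(m) = -3.445044 < 0 → root in [1.827063, 2.201375]
step 4: m = 2.014219, f(m) = -1.151381 < 0 → root in [2.014219, 2.201375]
Midpoint of [2.014219, 2.201375] = 2.107797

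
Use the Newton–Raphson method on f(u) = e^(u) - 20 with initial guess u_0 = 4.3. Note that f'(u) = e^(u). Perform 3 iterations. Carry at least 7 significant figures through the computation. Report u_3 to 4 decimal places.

3.0048

u_0 = 4.300000: f = 53.699794, f' = 73.699794 → u_1 = 4.300000 - (53.699794)/(73.699794) = 3.571371
u_1 = 3.571371: f = 15.565326, f' = 35.565326 → u_2 = 3.571371 - (15.565326)/(35.565326) = 3.133717
u_2 = 3.133717: f = 2.959152, f' = 22.959152 → u_3 = 3.133717 - (2.959152)/(22.959152) = 3.004829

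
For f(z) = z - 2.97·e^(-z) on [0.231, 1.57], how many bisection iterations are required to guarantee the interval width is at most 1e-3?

11

Initial width b − a = 1.57 − 0.231 = 1.339000.
After n steps the width is (b−a)/2^n; need (b−a)/2^n ≤ 1e-3.
So n ≥ log₂(1.339000/1e-3) = log₂(1339.0000) ≈ 10.3869.
Hence n = 11.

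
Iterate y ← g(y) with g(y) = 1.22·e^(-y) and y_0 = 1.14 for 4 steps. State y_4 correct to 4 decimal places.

0.7151

y_1 = g(1.140000) = 0.390179
y_2 = g(0.390179) = 0.825861
y_3 = g(0.825861) = 0.534186
y_4 = g(0.534186) = 0.715098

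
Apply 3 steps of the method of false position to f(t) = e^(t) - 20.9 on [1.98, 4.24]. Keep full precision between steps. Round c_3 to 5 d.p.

f(1.980000) = -13.657257, f(4.240000) = 48.507852
step 1: c = 2.476507, f(c) = -9.000376 < 0 → new bracket [2.476507, 4.240000]
step 2: c = 2.752504, f(c) = -5.218152 < 0 → new bracket [2.752504, 4.240000]
step 3: c = 2.896977, f(c) = -2.780706 < 0 → new bracket [2.896977, 4.240000]

2.89698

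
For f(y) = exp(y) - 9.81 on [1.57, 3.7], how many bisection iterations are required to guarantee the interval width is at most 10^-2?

Initial width b − a = 3.7 − 1.57 = 2.130000.
After n steps the width is (b−a)/2^n; need (b−a)/2^n ≤ 10^-2.
So n ≥ log₂(2.130000/10^-2) = log₂(213.0000) ≈ 7.7347.
Hence n = 8.

8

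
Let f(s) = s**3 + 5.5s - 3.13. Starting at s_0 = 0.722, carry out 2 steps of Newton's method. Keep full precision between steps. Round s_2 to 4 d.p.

f'(s) = 3s**2 + 5.5
s_0 = 0.722000: f = 1.217367, f' = 7.063852 → s_1 = 0.722000 - (1.217367)/(7.063852) = 0.549662
s_1 = 0.549662: f = 0.059212, f' = 6.406386 → s_2 = 0.549662 - (0.059212)/(6.406386) = 0.540420

0.5404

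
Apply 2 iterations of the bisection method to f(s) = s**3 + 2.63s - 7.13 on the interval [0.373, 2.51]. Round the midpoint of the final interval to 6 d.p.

1.708625

f(0.373000) = -6.097115, f(2.510000) = 15.284551 (opposite signs)
step 1: m = 1.441500, f(m) = -0.343530 < 0 → root in [1.441500, 2.510000]
step 2: m = 1.975750, f(m) = 5.778737 > 0 → root in [1.441500, 1.975750]
Midpoint of [1.441500, 1.975750] = 1.708625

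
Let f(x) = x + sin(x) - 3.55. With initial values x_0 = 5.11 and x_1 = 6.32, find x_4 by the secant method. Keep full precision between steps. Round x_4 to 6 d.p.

Secant update: x_(k+1) = x_k − f(x_k)·(x_k − x_(k-1))/(f(x_k) − f(x_(k-1))).
f(x_0) = 0.638011, f(x_1) = 2.806806
x_2 = 6.320000 - (2.806806)·(6.320000 - 5.110000)/(2.806806 - (0.638011)) = 4.754045; f(x_2) = 0.204912
x_3 = 4.754045 - (0.204912)·(4.754045 - 6.320000)/(0.204912 - (2.806806)) = 4.630718; f(x_3) = 0.084051
x_4 = 4.630718 - (0.084051)·(4.630718 - 4.754045)/(0.084051 - (0.204912)) = 4.544952; f(x_4) = 0.008937

4.544952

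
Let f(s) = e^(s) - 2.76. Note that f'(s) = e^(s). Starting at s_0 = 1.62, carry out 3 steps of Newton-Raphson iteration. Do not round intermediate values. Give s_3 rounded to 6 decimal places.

s_0 = 1.620000: f = 2.293090, f' = 5.053090 → s_1 = 1.620000 - (2.293090)/(5.053090) = 1.166200
s_1 = 1.166200: f = 0.449774, f' = 3.209774 → s_2 = 1.166200 - (0.449774)/(3.209774) = 1.026074
s_2 = 1.026074: f = 0.030091, f' = 2.790091 → s_3 = 1.026074 - (0.030091)/(2.790091) = 1.015289

1.015289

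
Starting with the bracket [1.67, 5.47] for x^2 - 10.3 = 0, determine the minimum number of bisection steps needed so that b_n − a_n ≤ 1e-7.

Initial width b − a = 5.47 − 1.67 = 3.800000.
After n steps the width is (b−a)/2^n; need (b−a)/2^n ≤ 1e-7.
So n ≥ log₂(3.800000/1e-7) = log₂(38000000.0000) ≈ 25.1795.
Hence n = 26.

26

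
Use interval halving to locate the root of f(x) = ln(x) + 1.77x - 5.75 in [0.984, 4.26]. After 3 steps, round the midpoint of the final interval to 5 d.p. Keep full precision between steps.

2.82675

f(0.984000) = -4.024449, f(4.260000) = 3.239469 (opposite signs)
step 1: m = 2.622000, f(m) = -0.145123 < 0 → root in [2.622000, 4.260000]
step 2: m = 3.441000, f(m) = 1.576332 > 0 → root in [2.622000, 3.441000]
step 3: m = 3.031500, f(m) = 0.724813 > 0 → root in [2.622000, 3.031500]
Midpoint of [2.622000, 3.031500] = 2.826750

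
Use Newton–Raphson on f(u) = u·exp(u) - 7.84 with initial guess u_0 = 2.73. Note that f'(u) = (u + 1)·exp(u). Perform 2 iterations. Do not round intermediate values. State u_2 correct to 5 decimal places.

u_0 = 2.730000: f = 34.018782, f' = 57.191669 → u_1 = 2.730000 - (34.018782)/(57.191669) = 2.135179
u_1 = 2.135179: f = 10.220552, f' = 26.519116 → u_2 = 2.135179 - (10.220552)/(26.519116) = 1.749776

1.74978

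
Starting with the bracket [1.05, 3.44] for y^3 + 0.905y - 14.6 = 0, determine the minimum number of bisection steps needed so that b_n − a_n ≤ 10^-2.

8

Initial width b − a = 3.44 − 1.05 = 2.390000.
After n steps the width is (b−a)/2^n; need (b−a)/2^n ≤ 10^-2.
So n ≥ log₂(2.390000/10^-2) = log₂(239.0000) ≈ 7.9009.
Hence n = 8.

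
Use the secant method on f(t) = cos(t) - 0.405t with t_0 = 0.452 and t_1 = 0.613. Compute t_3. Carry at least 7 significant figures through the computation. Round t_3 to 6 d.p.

1.091360

f(t_0) = 0.716515, f(t_1) = 0.569661
t_2 = 0.613000 - (0.569661)·(0.613000 - 0.452000)/(0.569661 - (0.716515)) = 1.237532; f(t_2) = -0.174071
t_3 = 1.237532 - (-0.174071)·(1.237532 - 0.613000)/(-0.174071 - (0.569661)) = 1.091360; f(t_3) = 0.019279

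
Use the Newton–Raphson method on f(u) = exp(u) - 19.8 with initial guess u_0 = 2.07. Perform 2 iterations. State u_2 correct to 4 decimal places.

Newton update: u ← u − f(u)/f'(u).
f'(u) = exp(u)
u_0 = 2.070000: f = -11.875177, f' = 7.924823 → u_1 = 2.070000 - (-11.875177)/(7.924823) = 3.568478
u_1 = 3.568478: f = 15.662595, f' = 35.462595 → u_2 = 3.568478 - (15.662595)/(35.462595) = 3.126813

3.1268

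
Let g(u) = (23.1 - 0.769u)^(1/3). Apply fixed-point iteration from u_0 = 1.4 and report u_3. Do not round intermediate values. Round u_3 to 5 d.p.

2.75806

u_1 = g(1.400000) = 2.803032
u_2 = g(2.803032) = 2.756490
u_3 = g(2.756490) = 2.758059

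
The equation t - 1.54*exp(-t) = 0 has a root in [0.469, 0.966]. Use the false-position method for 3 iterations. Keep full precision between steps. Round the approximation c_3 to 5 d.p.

f(0.469000) = -0.494466, f(0.966000) = 0.379872
step 1: c = 0.750069, f(c) = 0.022675 > 0 → new bracket [0.469000, 0.750069]
step 2: c = 0.737745, f(c) = 0.001331 > 0 → new bracket [0.469000, 0.737745]
step 3: c = 0.737024, f(c) = 0.000078 > 0 → new bracket [0.469000, 0.737024]

0.73702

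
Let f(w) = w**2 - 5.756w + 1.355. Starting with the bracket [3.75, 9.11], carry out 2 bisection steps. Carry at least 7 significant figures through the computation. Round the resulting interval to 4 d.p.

f(3.750000) = -6.167500, f(9.110000) = 31.909940 (opposite signs)
step 1: m = 6.430000, f(m) = 5.688820 > 0 → root in [3.750000, 6.430000]
step 2: m = 5.090000, f(m) = -2.034940 < 0 → root in [5.090000, 6.430000]

[5.0900, 6.4300]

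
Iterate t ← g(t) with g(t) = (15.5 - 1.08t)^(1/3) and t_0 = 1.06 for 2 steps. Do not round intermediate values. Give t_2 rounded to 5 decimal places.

t_1 = g(1.060000) = 2.430355
t_2 = g(2.430355) = 2.343787

2.34379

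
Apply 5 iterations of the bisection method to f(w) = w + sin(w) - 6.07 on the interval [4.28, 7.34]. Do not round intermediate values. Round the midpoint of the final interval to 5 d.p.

f(4.280000) = -2.697967, f(7.340000) = 2.140794 (opposite signs)
step 1: m = 5.810000, f(m) = -0.715724 < 0 → root in [5.810000, 7.340000]
step 2: m = 6.575000, f(m) = 0.792691 > 0 → root in [5.810000, 6.575000]
step 3: m = 6.192500, f(m) = 0.031939 > 0 → root in [5.810000, 6.192500]
step 4: m = 6.001250, f(m) = -0.346965 < 0 → root in [6.001250, 6.192500]
step 5: m = 6.096875, f(m) = -0.158359 < 0 → root in [6.096875, 6.192500]
Midpoint of [6.096875, 6.192500] = 6.144688

6.14469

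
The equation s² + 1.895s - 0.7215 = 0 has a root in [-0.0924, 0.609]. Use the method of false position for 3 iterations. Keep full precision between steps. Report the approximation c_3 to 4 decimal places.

0.3245

False-position update: c = (a·f(b) − b·f(a))/(f(b) − f(a)); replace the endpoint whose sign matches f(c).
f(-0.092400) = -0.888060, f(0.609000) = 0.803436
step 1: c = 0.275845, f(c) = -0.122683 < 0 → new bracket [0.275845, 0.609000]
step 2: c = 0.319978, f(c) = -0.012755 < 0 → new bracket [0.319978, 0.609000]
step 3: c = 0.324495, f(c) = -0.001285 < 0 → new bracket [0.324495, 0.609000]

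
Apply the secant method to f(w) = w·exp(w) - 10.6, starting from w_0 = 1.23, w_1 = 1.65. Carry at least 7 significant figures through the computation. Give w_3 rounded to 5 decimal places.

1.77723

f(w_0) = -6.391888, f(w_1) = -2.008483
w_2 = 1.650000 - (-2.008483)·(1.650000 - 1.230000)/(-2.008483 - (-6.391888)) = 1.842445; f(w_2) = 1.029419
w_3 = 1.842445 - (1.029419)·(1.842445 - 1.650000)/(1.029419 - (-2.008483)) = 1.777233; f(w_3) = -0.090381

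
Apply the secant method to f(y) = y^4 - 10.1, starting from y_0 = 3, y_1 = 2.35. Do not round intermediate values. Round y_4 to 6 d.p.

f(y_0) = 70.900000, f(y_1) = 20.398006
y_2 = 2.350000 - (20.398006)·(2.350000 - 3.000000)/(20.398006 - (70.900000)) = 2.087462; f(y_2) = 8.887777
y_3 = 2.087462 - (8.887777)·(2.087462 - 2.350000)/(8.887777 - (20.398006)) = 1.884739; f(y_3) = 2.518427
y_4 = 1.884739 - (2.518427)·(1.884739 - 2.087462)/(2.518427 - (8.887777)) = 1.804583; f(y_4) = 0.504930

1.804583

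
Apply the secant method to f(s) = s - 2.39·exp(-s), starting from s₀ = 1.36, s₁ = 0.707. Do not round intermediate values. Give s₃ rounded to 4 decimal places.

0.9380

f(s_0) = 0.746581, f(s_1) = -0.471560
s_2 = 0.707000 - (-0.471560)·(0.707000 - 1.360000)/(-0.471560 - (0.746581)) = 0.959786; f(s_2) = 0.044476
s_3 = 0.959786 - (0.044476)·(0.959786 - 0.707000)/(0.044476 - (-0.471560)) = 0.937999; f(s_3) = 0.002528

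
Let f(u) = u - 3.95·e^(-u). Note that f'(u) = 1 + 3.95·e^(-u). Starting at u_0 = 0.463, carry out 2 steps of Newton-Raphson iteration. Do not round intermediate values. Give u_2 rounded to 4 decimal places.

1.1889

u_0 = 0.463000: f = -2.023101, f' = 3.486101 → u_1 = 0.463000 - (-2.023101)/(3.486101) = 1.043333
u_1 = 1.043333: f = -0.348166, f' = 2.391500 → u_2 = 1.043333 - (-0.348166)/(2.391500) = 1.188918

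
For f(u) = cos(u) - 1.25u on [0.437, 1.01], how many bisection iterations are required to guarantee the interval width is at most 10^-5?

16

Initial width b − a = 1.01 − 0.437 = 0.573000.
After n steps the width is (b−a)/2^n; need (b−a)/2^n ≤ 10^-5.
So n ≥ log₂(0.573000/10^-5) = log₂(57300.0000) ≈ 15.8062.
Hence n = 16.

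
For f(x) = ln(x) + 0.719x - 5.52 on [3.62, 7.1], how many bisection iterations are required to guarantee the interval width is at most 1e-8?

29

Initial width b − a = 7.1 − 3.62 = 3.480000.
After n steps the width is (b−a)/2^n; need (b−a)/2^n ≤ 1e-8.
So n ≥ log₂(3.480000/1e-8) = log₂(348000000.0000) ≈ 28.3745.
Hence n = 29.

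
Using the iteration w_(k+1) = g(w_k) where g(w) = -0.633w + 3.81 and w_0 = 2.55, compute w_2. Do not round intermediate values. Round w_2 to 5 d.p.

w_1 = g(2.550000) = 2.195850
w_2 = g(2.195850) = 2.420027

2.42003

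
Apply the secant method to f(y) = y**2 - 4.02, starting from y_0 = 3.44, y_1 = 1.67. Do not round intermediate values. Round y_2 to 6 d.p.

1.910920

Secant update: y_(k+1) = y_k − f(y_k)·(y_k − y_(k-1))/(f(y_k) − f(y_(k-1))).
f(y_0) = 7.813600, f(y_1) = -1.231100
y_2 = 1.670000 - (-1.231100)·(1.670000 - 3.440000)/(-1.231100 - (7.813600)) = 1.910920; f(y_2) = -0.368386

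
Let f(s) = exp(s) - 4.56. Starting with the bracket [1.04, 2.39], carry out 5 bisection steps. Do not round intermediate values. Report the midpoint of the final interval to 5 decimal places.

1.52516

f(1.040000) = -1.730783, f(2.390000) = 6.353494 (opposite signs)
step 1: m = 1.715000, f(m) = 0.996676 > 0 → root in [1.040000, 1.715000]
step 2: m = 1.377500, f(m) = -0.595023 < 0 → root in [1.377500, 1.715000]
step 3: m = 1.546250, f(m) = 0.133835 > 0 → root in [1.377500, 1.546250]
step 4: m = 1.461875, f(m) = -0.245959 < 0 → root in [1.461875, 1.546250]
step 5: m = 1.504063, f(m) = -0.060067 < 0 → root in [1.504063, 1.546250]
Midpoint of [1.504063, 1.546250] = 1.525156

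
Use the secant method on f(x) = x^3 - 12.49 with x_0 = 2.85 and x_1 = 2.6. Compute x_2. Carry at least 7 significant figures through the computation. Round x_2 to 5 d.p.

f(x_0) = 10.659125, f(x_1) = 5.086000
x_2 = 2.600000 - (5.086000)·(2.600000 - 2.850000)/(5.086000 - (10.659125)) = 2.371852; f(x_2) = 0.853277

2.37185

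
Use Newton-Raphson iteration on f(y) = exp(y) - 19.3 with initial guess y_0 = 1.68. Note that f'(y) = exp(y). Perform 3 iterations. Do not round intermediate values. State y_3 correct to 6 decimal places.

3.102155

Newton update: y ← y − f(y)/f'(y).
y_0 = 1.680000: f = -13.934444, f' = 5.365556 → y_1 = 1.680000 - (-13.934444)/(5.365556) = 4.277018
y_1 = 4.277018: f = 52.725321, f' = 72.025321 → y_2 = 4.277018 - (52.725321)/(72.025321) = 3.544979
y_2 = 3.544979: f = 15.338960, f' = 34.638960 → y_3 = 3.544979 - (15.338960)/(34.638960) = 3.102155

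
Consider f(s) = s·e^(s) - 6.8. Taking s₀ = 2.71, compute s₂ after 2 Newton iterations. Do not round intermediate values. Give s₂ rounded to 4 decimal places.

Newton update: s ← s − f(s)/f'(s).
f'(s) = (s + 1)·e^(s)
s_0 = 2.710000: f = 33.929337, f' = 55.758612 → s_1 = 2.710000 - (33.929337)/(55.758612) = 2.101496
s_1 = 2.101496: f = 10.386867, f' = 25.365263 → s_2 = 2.101496 - (10.386867)/(25.365263) = 1.692004

1.6920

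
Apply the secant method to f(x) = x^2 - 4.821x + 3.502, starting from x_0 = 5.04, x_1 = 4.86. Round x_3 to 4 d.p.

3.9752

f(x_0) = 4.605760, f(x_1) = 3.691540
x_2 = 4.860000 - (3.691540)·(4.860000 - 5.040000)/(3.691540 - (4.605760)) = 4.133176; f(x_2) = 0.659102
x_3 = 4.133176 - (0.659102)·(4.133176 - 4.860000)/(0.659102 - (3.691540)) = 3.975200; f(x_3) = 0.139777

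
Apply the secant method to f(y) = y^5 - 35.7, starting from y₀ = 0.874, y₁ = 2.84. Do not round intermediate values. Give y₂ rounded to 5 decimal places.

f(y_0) = -35.190015, f(y_1) = 149.053086
y_2 = 2.840000 - (149.053086)·(2.840000 - 0.874000)/(149.053086 - (-35.190015)) = 1.249502; f(y_2) = -32.654322

1.24950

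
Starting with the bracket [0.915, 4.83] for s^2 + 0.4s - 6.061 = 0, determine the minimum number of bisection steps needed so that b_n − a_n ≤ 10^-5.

19

Initial width b − a = 4.83 − 0.915 = 3.915000.
After n steps the width is (b−a)/2^n; need (b−a)/2^n ≤ 10^-5.
So n ≥ log₂(3.915000/10^-5) = log₂(391500.0000) ≈ 18.5787.
Hence n = 19.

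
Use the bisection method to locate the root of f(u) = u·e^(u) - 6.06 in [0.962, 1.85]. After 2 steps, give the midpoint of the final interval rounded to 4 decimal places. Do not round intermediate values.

1.5170

f(0.962000) = -3.542518, f(1.850000) = 5.705666 (opposite signs)
step 1: m = 1.406000, f(m) = -0.324076 < 0 → root in [1.406000, 1.850000]
step 2: m = 1.628000, f(m) = 2.232506 > 0 → root in [1.406000, 1.628000]
Midpoint of [1.406000, 1.628000] = 1.517000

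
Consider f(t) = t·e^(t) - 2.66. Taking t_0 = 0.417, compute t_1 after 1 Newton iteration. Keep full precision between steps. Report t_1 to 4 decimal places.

Newton update: t ← t − f(t)/f'(t).
f'(t) = (t + 1)·e^(t)
t_0 = 0.417000: f = -2.027243, f' = 2.150159 → t_1 = 0.417000 - (-2.027243)/(2.150159) = 1.359834

1.3598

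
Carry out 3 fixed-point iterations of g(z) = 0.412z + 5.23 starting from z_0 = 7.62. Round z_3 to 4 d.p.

8.8054

z_1 = g(7.620000) = 8.369440
z_2 = g(8.369440) = 8.678209
z_3 = g(8.678209) = 8.805422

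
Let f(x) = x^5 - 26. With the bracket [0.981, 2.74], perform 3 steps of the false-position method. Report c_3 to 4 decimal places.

f(0.981000) = -25.091458, f(2.740000) = 128.437518
step 1: c = 1.268476, f(c) = -22.715940 < 0 → new bracket [1.268476, 2.740000]
step 2: c = 1.489622, f(c) = -18.665325 < 0 → new bracket [1.489622, 2.740000]
step 3: c = 1.648278, f(c) = -13.833872 < 0 → new bracket [1.648278, 2.740000]

1.6483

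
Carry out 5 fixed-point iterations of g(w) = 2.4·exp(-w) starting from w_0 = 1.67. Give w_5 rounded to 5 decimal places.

w_1 = g(1.670000) = 0.451793
w_2 = g(0.451793) = 1.527566
w_3 = g(1.527566) = 0.520952
w_4 = g(0.520952) = 1.425492
w_5 = g(1.425492) = 0.576937

0.57694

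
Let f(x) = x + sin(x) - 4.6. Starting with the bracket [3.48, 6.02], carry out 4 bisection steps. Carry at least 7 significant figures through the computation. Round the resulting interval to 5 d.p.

[5.22625, 5.38500]

f(3.480000) = -1.451985, f(6.020000) = 1.159843 (opposite signs)
step 1: m = 4.750000, f(m) = -0.849293 < 0 → root in [4.750000, 6.020000]
step 2: m = 5.385000, f(m) = 0.002802 > 0 → root in [4.750000, 5.385000]
step 3: m = 5.067500, f(m) = -0.470108 < 0 → root in [5.067500, 5.385000]
step 4: m = 5.226250, f(m) = -0.244603 < 0 → root in [5.226250, 5.385000]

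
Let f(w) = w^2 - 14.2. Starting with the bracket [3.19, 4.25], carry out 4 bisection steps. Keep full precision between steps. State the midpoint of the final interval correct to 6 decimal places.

f(3.190000) = -4.023900, f(4.250000) = 3.862500 (opposite signs)
step 1: m = 3.720000, f(m) = -0.361600 < 0 → root in [3.720000, 4.250000]
step 2: m = 3.985000, f(m) = 1.680225 > 0 → root in [3.720000, 3.985000]
step 3: m = 3.852500, f(m) = 0.641756 > 0 → root in [3.720000, 3.852500]
step 4: m = 3.786250, f(m) = 0.135689 > 0 → root in [3.720000, 3.786250]
Midpoint of [3.720000, 3.786250] = 3.753125

3.753125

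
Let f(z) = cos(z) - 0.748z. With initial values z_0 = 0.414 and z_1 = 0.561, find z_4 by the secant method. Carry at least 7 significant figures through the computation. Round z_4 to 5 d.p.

f(z_0) = 0.605847, f(z_1) = 0.427096
z_2 = 0.561000 - (0.427096)·(0.561000 - 0.414000)/(0.427096 - (0.605847)) = 0.912231; f(z_2) = -0.070366
z_3 = 0.912231 - (-0.070366)·(0.912231 - 0.561000)/(-0.070366 - (0.427096)) = 0.862549; f(z_3) = 0.005316
z_4 = 0.862549 - (0.005316)·(0.862549 - 0.912231)/(0.005316 - (-0.070366)) = 0.866039; f(z_4) = 0.000051

0.86604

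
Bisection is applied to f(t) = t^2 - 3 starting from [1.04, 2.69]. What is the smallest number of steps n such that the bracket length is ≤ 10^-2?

Initial width b − a = 2.69 − 1.04 = 1.650000.
After n steps the width is (b−a)/2^n; need (b−a)/2^n ≤ 10^-2.
So n ≥ log₂(1.650000/10^-2) = log₂(165.0000) ≈ 7.3663.
Hence n = 8.

8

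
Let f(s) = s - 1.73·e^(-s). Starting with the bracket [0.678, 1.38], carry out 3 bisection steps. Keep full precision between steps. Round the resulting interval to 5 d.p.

[0.76575, 0.85350]

f(0.678000) = -0.200202, f(1.380000) = 0.944769 (opposite signs)
step 1: m = 1.029000, f(m) = 0.410760 > 0 → root in [0.678000, 1.029000]
step 2: m = 0.853500, f(m) = 0.116656 > 0 → root in [0.678000, 0.853500]
step 3: m = 0.765750, f(m) = -0.038674 < 0 → root in [0.765750, 0.853500]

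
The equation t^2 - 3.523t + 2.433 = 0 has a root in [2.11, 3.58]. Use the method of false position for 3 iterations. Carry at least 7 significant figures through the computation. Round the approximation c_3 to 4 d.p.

f(2.110000) = -0.548430, f(3.580000) = 2.637060
step 1: c = 2.363083, f(c) = -0.307981 < 0 → new bracket [2.363083, 3.580000]
step 2: c = 2.490343, f(c) = -0.138670 < 0 → new bracket [2.490343, 3.580000]
step 3: c = 2.544780, f(c) = -0.056354 < 0 → new bracket [2.544780, 3.580000]

2.5448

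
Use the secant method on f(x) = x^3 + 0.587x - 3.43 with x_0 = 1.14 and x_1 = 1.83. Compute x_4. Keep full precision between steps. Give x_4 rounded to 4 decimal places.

1.3794

Secant update: x_(k+1) = x_k − f(x_k)·(x_k − x_(k-1))/(f(x_k) − f(x_(k-1))).
f(x_0) = -1.279276, f(x_1) = 3.772697
x_2 = 1.830000 - (3.772697)·(1.830000 - 1.140000)/(3.772697 - (-1.279276)) = 1.314724; f(x_2) = -0.385758
x_3 = 1.314724 - (-0.385758)·(1.314724 - 1.830000)/(-0.385758 - (3.772697)) = 1.362523; f(x_3) = -0.100715
x_4 = 1.362523 - (-0.100715)·(1.362523 - 1.314724)/(-0.100715 - (-0.385758)) = 1.379412; f(x_4) = 0.004432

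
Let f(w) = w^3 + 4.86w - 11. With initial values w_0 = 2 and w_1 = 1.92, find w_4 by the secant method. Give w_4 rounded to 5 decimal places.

f(w_0) = 6.720000, f(w_1) = 5.409088
w_2 = 1.920000 - (5.409088)·(1.920000 - 2.000000)/(5.409088 - (6.720000)) = 1.589904; f(w_2) = 0.745882
w_3 = 1.589904 - (0.745882)·(1.589904 - 1.920000)/(0.745882 - (5.409088)) = 1.537105; f(w_3) = 0.102033
w_4 = 1.537105 - (0.102033)·(1.537105 - 1.589904)/(0.102033 - (0.745882)) = 1.528738; f(w_4) = 0.002383

1.52874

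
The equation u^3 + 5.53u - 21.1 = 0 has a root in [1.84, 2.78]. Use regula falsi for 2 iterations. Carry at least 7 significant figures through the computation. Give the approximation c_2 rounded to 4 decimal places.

2.1008

f(1.840000) = -4.695296, f(2.780000) = 15.758352
step 1: c = 2.055784, f(c) = -1.043254 < 0 → new bracket [2.055784, 2.780000]
step 2: c = 2.100753, f(c) = -0.211874 < 0 → new bracket [2.100753, 2.780000]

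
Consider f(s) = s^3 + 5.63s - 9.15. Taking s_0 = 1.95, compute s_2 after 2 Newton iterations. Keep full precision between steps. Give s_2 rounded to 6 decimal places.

f'(s) = 3s^2 + 5.63
s_0 = 1.950000: f = 9.243375, f' = 17.037500 → s_1 = 1.950000 - (9.243375)/(17.037500) = 1.407469
s_1 = 1.407469: f = 1.562201, f' = 11.572905 → s_2 = 1.407469 - (1.562201)/(11.572905) = 1.272481

1.272481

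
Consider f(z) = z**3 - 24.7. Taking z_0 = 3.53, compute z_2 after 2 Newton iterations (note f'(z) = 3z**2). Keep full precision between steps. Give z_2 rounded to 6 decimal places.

2.915674

z_0 = 3.530000: f = 19.286977, f' = 37.382700 → z_1 = 3.530000 - (19.286977)/(37.382700) = 3.014067
z_1 = 3.014067: f = 2.681587, f' = 27.253796 → z_2 = 3.014067 - (2.681587)/(27.253796) = 2.915674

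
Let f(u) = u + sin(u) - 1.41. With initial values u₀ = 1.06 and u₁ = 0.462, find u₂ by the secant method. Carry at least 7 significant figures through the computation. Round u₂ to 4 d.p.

f(u_0) = 0.522355, f(u_1) = -0.502261
u_2 = 0.462000 - (-0.502261)·(0.462000 - 1.060000)/(-0.502261 - (0.522355)) = 0.755136; f(u_2) = 0.030524

0.7551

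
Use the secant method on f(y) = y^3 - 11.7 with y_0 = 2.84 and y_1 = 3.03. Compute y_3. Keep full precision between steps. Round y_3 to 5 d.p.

f(y_0) = 11.206304, f(y_1) = 16.118127
y_2 = 3.030000 - (16.118127)·(3.030000 - 2.840000)/(16.118127 - (11.206304)) = 2.406516; f(y_2) = 2.236899
y_3 = 2.406516 - (2.236899)·(2.406516 - 3.030000)/(2.236899 - (16.118127)) = 2.306044; f(y_3) = 0.563171

2.30604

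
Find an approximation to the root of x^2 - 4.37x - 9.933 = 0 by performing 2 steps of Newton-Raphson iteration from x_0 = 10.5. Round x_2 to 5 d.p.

f'(x) = 2x - 4.37
x_0 = 10.500000: f = 54.432000, f' = 16.630000 → x_1 = 10.500000 - (54.432000)/(16.630000) = 7.226879
x_1 = 7.226879: f = 10.713320, f' = 10.083758 → x_2 = 7.226879 - (10.713320)/(10.083758) = 6.164446

6.16445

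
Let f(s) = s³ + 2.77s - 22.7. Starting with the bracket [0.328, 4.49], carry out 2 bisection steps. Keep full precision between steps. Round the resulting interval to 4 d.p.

[2.4090, 3.4495]

f(0.328000) = -21.756152, f(4.490000) = 80.256149 (opposite signs)
step 1: m = 2.409000, f(m) = -2.046966 < 0 → root in [2.409000, 4.490000]
step 2: m = 3.449500, f(m) = 27.900889 > 0 → root in [2.409000, 3.449500]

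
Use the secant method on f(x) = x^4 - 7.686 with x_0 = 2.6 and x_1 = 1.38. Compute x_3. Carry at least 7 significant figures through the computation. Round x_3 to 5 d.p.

1.72010

Secant update: x_(k+1) = x_k − f(x_k)·(x_k − x_(k-1))/(f(x_k) − f(x_(k-1))).
f(x_0) = 38.011600, f(x_1) = -4.059261
x_2 = 1.380000 - (-4.059261)·(1.380000 - 2.600000)/(-4.059261 - (38.011600)) = 1.497713; f(x_2) = -2.654301
x_3 = 1.497713 - (-2.654301)·(1.497713 - 1.380000)/(-2.654301 - (-4.059261)) = 1.720101; f(x_3) = 1.068193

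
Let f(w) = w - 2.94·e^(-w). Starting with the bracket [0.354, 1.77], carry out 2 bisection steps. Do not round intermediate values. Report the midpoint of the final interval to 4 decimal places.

f(0.354000) = -1.709512, f(1.770000) = 1.269221 (opposite signs)
step 1: m = 1.062000, f(m) = 0.045455 > 0 → root in [0.354000, 1.062000]
step 2: m = 0.708000, f(m) = -0.740328 < 0 → root in [0.708000, 1.062000]
Midpoint of [0.708000, 1.062000] = 0.885000

0.8850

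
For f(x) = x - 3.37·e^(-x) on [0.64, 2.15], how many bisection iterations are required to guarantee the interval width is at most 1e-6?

21

Initial width b − a = 2.15 − 0.64 = 1.510000.
After n steps the width is (b−a)/2^n; need (b−a)/2^n ≤ 1e-6.
So n ≥ log₂(1.510000/1e-6) = log₂(1510000.0000) ≈ 20.5261.
Hence n = 21.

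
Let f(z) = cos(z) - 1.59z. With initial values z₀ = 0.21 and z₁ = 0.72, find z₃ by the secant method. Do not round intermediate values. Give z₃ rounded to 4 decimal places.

f(z_0) = 0.644131, f(z_1) = -0.392994
z_2 = 0.720000 - (-0.392994)·(0.720000 - 0.210000)/(-0.392994 - (0.644131)) = 0.526747; f(z_2) = 0.026918
z_3 = 0.526747 - (0.026918)·(0.526747 - 0.720000)/(0.026918 - (-0.392994)) = 0.539136; f(z_3) = 0.000927

0.5391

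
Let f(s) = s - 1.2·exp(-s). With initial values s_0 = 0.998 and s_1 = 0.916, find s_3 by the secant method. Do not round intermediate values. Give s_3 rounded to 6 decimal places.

0.636503

Secant update: s_(k+1) = s_k − f(s_k)·(s_k − s_(k-1))/(f(s_k) − f(s_(k-1))).
f(s_0) = 0.555661, f(s_1) = 0.435860
s_2 = 0.916000 - (0.435860)·(0.916000 - 0.998000)/(0.435860 - (0.555661)) = 0.617666; f(s_2) = -0.029376
s_3 = 0.617666 - (-0.029376)·(0.617666 - 0.916000)/(-0.029376 - (0.435860)) = 0.636503; f(s_3) = 0.001536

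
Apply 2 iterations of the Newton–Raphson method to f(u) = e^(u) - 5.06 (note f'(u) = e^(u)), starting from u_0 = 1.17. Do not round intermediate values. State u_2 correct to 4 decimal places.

1.6282

Newton update: u ← u − f(u)/f'(u).
u_0 = 1.170000: f = -1.838007, f' = 3.221993 → u_1 = 1.170000 - (-1.838007)/(3.221993) = 1.740457
u_1 = 1.740457: f = 0.639946, f' = 5.699946 → u_2 = 1.740457 - (0.639946)/(5.699946) = 1.628184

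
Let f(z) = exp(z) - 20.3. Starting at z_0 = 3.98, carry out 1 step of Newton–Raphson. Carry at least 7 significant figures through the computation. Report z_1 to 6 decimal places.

3.359318

f'(z) = exp(z)
z_0 = 3.980000: f = 33.217034, f' = 53.517034 → z_1 = 3.980000 - (33.217034)/(53.517034) = 3.359318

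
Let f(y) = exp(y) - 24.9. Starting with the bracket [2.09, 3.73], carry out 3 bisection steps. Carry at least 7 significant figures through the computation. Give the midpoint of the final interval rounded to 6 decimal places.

3.217500

f(2.090000) = -16.815085, f(3.730000) = 16.779108 (opposite signs)
step 1: m = 2.910000, f(m) = -6.543201 < 0 → root in [2.910000, 3.730000]
step 2: m = 3.320000, f(m) = 2.760351 > 0 → root in [2.910000, 3.320000]
step 3: m = 3.115000, f(m) = -2.366570 < 0 → root in [3.115000, 3.320000]
Midpoint of [3.115000, 3.320000] = 3.217500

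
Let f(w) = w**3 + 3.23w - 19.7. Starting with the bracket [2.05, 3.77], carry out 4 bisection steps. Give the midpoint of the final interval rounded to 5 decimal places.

2.31875

f(2.050000) = -4.463375, f(3.770000) = 46.059733 (opposite signs)
step 1: m = 2.910000, f(m) = 14.341471 > 0 → root in [2.050000, 2.910000]
step 2: m = 2.480000, f(m) = 3.563392 > 0 → root in [2.050000, 2.480000]
step 3: m = 2.265000, f(m) = -0.764090 < 0 → root in [2.265000, 2.480000]
step 4: m = 2.372500, f(m) = 1.317399 > 0 → root in [2.265000, 2.372500]
Midpoint of [2.265000, 2.372500] = 2.318750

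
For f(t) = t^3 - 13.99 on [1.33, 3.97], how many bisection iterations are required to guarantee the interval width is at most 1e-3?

12

Initial width b − a = 3.97 − 1.33 = 2.640000.
After n steps the width is (b−a)/2^n; need (b−a)/2^n ≤ 1e-3.
So n ≥ log₂(2.640000/1e-3) = log₂(2640.0000) ≈ 11.3663.
Hence n = 12.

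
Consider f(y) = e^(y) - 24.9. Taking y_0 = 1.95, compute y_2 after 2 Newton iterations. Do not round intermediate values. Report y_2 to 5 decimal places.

Newton update: y ← y − f(y)/f'(y).
f'(y) = e^(y)
y_0 = 1.950000: f = -17.871312, f' = 7.028688 → y_1 = 1.950000 - (-17.871312)/(7.028688) = 4.492624
y_1 = 4.492624: f = 64.455642, f' = 89.355642 → y_2 = 4.492624 - (64.455642)/(89.355642) = 3.771286

3.77129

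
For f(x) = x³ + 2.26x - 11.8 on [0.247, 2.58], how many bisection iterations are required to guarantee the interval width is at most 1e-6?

Initial width b − a = 2.58 − 0.247 = 2.333000.
After n steps the width is (b−a)/2^n; need (b−a)/2^n ≤ 1e-6.
So n ≥ log₂(2.333000/1e-6) = log₂(2333000.0000) ≈ 21.1538.
Hence n = 22.

22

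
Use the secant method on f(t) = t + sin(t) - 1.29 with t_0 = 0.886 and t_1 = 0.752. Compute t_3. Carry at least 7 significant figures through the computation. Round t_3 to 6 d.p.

0.669503

f(t_0) = 0.370548, f(t_1) = 0.145101
t_2 = 0.752000 - (0.145101)·(0.752000 - 0.886000)/(0.145101 - (0.370548)) = 0.665756; f(t_2) = -0.006590
t_3 = 0.665756 - (-0.006590)·(0.665756 - 0.752000)/(-0.006590 - (0.145101)) = 0.669503; f(t_3) = 0.000099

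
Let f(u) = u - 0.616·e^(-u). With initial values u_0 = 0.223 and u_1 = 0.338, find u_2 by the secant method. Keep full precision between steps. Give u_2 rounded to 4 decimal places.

Secant update: u_(k+1) = u_k − f(u_k)·(u_k − u_(k-1))/(f(u_k) − f(u_(k-1))).
f(u_0) = -0.269871, f(u_1) = -0.101328
u_2 = 0.338000 - (-0.101328)·(0.338000 - 0.223000)/(-0.101328 - (-0.269871)) = 0.407138; f(u_2) = -0.002842

0.4071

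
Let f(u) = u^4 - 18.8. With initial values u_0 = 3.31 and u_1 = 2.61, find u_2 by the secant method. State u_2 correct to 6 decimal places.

2.347567

Secant update: u_(k+1) = u_k − f(u_k)·(u_k − u_(k-1))/(f(u_k) − f(u_(k-1))).
f(u_0) = 101.236127, f(u_1) = 27.604706
u_2 = 2.610000 - (27.604706)·(2.610000 - 3.310000)/(27.604706 - (101.236127)) = 2.347567; f(u_2) = 11.571916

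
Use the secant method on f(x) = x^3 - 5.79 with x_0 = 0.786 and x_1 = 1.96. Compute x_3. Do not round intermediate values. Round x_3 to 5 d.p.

Secant update: x_(k+1) = x_k − f(x_k)·(x_k − x_(k-1))/(f(x_k) − f(x_(k-1))).
f(x_0) = -5.304412, f(x_1) = 1.739536
x_2 = 1.960000 - (1.739536)·(1.960000 - 0.786000)/(1.739536 - (-5.304412)) = 1.670075; f(x_2) = -1.131908
x_3 = 1.670075 - (-1.131908)·(1.670075 - 1.960000)/(-1.131908 - (1.739536)) = 1.784362; f(x_3) = -0.108685

1.78436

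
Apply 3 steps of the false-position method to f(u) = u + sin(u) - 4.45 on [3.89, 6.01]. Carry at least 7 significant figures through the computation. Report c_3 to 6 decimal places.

f(3.890000) = -1.240473, f(6.010000) = 1.290200
step 1: c = 4.929171, f(c) = -0.497424 < 0 → new bracket [4.929171, 6.010000]
step 2: c = 5.229922, f(c) = -0.089120 < 0 → new bracket [5.229922, 6.010000]
step 3: c = 5.280324, f(c) = -0.012689 < 0 → new bracket [5.280324, 6.010000]

5.280324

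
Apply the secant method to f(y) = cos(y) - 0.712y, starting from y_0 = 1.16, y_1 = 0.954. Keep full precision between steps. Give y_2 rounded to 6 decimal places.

f(y_0) = -0.426580, f(y_1) = -0.100823
y_2 = 0.954000 - (-0.100823)·(0.954000 - 1.160000)/(-0.100823 - (-0.426580)) = 0.890242; f(y_2) = -0.004629

0.890242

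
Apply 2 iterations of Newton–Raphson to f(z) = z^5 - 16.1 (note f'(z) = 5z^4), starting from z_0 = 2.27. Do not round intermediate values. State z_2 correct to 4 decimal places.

z_0 = 2.270000: f = 44.173899, f' = 132.761892 → z_1 = 2.270000 - (44.173899)/(132.761892) = 1.937270
z_1 = 1.937270: f = 11.186666, f' = 70.425572 → z_2 = 1.937270 - (11.186666)/(70.425572) = 1.778426

1.7784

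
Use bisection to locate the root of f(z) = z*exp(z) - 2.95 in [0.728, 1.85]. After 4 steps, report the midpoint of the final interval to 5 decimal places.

f(0.728000) = -1.442360, f(1.850000) = 8.815666 (opposite signs)
step 1: m = 1.289000, f(m) = 1.727982 > 0 → root in [0.728000, 1.289000]
step 2: m = 1.008500, f(m) = -0.185212 < 0 → root in [1.008500, 1.289000]
step 3: m = 1.148750, f(m) = 0.673442 > 0 → root in [1.008500, 1.148750]
step 4: m = 1.078625, f(m) = 0.221841 > 0 → root in [1.008500, 1.078625]
Midpoint of [1.008500, 1.078625] = 1.043563

1.04356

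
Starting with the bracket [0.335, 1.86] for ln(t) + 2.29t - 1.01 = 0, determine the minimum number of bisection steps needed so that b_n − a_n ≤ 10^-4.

Initial width b − a = 1.86 − 0.335 = 1.525000.
After n steps the width is (b−a)/2^n; need (b−a)/2^n ≤ 10^-4.
So n ≥ log₂(1.525000/10^-4) = log₂(15250.0000) ≈ 13.8965.
Hence n = 14.

14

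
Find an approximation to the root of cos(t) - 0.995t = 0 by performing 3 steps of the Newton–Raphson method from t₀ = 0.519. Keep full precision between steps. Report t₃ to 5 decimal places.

0.74130

Newton update: t ← t − f(t)/f'(t).
f'(t) = -sin(t) - 0.995
t_0 = 0.519000: f = 0.351911, f' = -1.491012 → t_1 = 0.519000 - (0.351911)/(-1.491012) = 0.755021
t_1 = 0.755021: f = -0.022989, f' = -1.680304 → t_2 = 0.755021 - (-0.022989)/(-1.680304) = 0.741340
t_2 = 0.741340: f = -0.000068, f' = -1.670277 → t_3 = 0.741340 - (-0.000068)/(-1.670277) = 0.741299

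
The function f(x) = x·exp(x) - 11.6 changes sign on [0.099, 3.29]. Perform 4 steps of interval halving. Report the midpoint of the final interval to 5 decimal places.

f(0.099000) = -11.490697, f(3.290000) = 76.713021 (opposite signs)
step 1: m = 1.694500, f(m) = -2.375272 < 0 → root in [1.694500, 3.290000]
step 2: m = 2.492250, f(m) = 18.527426 > 0 → root in [1.694500, 2.492250]
step 3: m = 2.093375, f(m) = 5.381977 > 0 → root in [1.694500, 2.093375]
step 4: m = 1.893938, f(m) = 0.986131 > 0 → root in [1.694500, 1.893938]
Midpoint of [1.694500, 1.893938] = 1.794219

1.79422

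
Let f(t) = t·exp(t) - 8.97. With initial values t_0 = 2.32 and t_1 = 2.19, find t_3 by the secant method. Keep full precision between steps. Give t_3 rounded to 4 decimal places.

1.7279

f(t_0) = 14.637564, f(t_1) = 10.598117
t_2 = 2.190000 - (10.598117)·(2.190000 - 2.320000)/(10.598117 - (14.637564)) = 1.848925; f(t_2) = 2.776193
t_3 = 1.848925 - (2.776193)·(1.848925 - 2.190000)/(2.776193 - (10.598117)) = 1.727869; f(t_3) = 0.755563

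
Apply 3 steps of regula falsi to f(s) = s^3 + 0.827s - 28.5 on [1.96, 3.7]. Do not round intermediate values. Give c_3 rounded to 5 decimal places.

f(1.960000) = -19.349544, f(3.700000) = 25.212900
step 1: c = 2.715529, f(c) = -6.229688 < 0 → new bracket [2.715529, 3.700000]
step 2: c = 2.910581, f(c) = -1.436015 < 0 → new bracket [2.910581, 3.700000]
step 3: c = 2.953120, f(c) = -0.303853 < 0 → new bracket [2.953120, 3.700000]

2.95312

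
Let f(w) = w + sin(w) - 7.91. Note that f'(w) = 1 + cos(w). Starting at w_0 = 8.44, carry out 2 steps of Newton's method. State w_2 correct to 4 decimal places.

7.4177

w_0 = 8.440000: f = 1.363149, f' = 0.446952 → w_1 = 8.440000 - (1.363149)/(0.446952) = 5.390121
w_1 = 5.390121: f = -3.298876, f' = 1.627028 → w_2 = 5.390121 - (-3.298876)/(1.627028) = 7.417669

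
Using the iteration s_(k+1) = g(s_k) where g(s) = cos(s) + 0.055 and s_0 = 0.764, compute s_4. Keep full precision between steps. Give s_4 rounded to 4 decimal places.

0.7699

s_1 = g(0.764000) = 0.777075
s_2 = g(0.777075) = 0.767968
s_3 = g(0.767968) = 0.774324
s_4 = g(0.774324) = 0.769894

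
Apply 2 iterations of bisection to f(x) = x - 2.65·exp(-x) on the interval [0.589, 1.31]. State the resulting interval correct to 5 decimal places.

f(0.589000) = -0.881437, f(1.310000) = 0.594977 (opposite signs)
step 1: m = 0.949500, f(m) = -0.075876 < 0 → root in [0.949500, 1.310000]
step 2: m = 1.129750, f(m) = 0.273498 > 0 → root in [0.949500, 1.129750]

[0.94950, 1.12975]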